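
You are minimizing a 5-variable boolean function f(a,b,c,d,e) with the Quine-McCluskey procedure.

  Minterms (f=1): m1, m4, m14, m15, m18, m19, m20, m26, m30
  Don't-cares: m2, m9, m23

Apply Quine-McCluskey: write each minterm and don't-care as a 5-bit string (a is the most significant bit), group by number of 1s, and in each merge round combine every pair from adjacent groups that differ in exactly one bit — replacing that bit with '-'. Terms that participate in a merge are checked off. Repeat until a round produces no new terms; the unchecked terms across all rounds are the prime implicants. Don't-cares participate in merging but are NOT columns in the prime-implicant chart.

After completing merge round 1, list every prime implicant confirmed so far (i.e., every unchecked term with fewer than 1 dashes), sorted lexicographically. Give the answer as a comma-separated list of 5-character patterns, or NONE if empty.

size-2^0 implicants → 00001(✓)  00010(✓)  00100(✓)  01001(✓)  01110(✓)  01111(✓)  10010(✓)  10011(✓)  10100(✓)  10111(✓)  11010(✓)  11110(✓)
size-2^1 implicants → -0010  -0100  -1110  0-001  0111-  1-010  10-11  1001-  11-10
Unchecked terms (primes): -0010, -0100, -1110, 0-001, 0111-, 1-010, 10-11, 1001-, 11-10

NONE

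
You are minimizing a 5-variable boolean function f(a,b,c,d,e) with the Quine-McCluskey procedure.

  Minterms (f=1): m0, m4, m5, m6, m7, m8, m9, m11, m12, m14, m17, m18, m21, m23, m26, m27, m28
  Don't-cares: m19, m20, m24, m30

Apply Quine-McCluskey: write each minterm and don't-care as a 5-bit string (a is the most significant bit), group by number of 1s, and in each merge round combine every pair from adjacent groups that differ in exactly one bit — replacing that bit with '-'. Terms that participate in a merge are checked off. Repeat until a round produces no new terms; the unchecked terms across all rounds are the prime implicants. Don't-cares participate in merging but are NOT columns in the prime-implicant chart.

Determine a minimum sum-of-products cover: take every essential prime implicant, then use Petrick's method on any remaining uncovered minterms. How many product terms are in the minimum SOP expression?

[col 0] 00000*, 00100*, 00101*, 00110*, 00111*, 01000*, 01001*, 01011*, 01100*, 01110*, 10001*, 10010*, 10011*, 10100*, 10101*, 10111*, 11000*, 11010*, 11011*, 11100*, 11110*
[col 1] -0100*, -0101*, -0111*, -1000*, -1011, -1100*, -1110*, 0-000*, 0-100*, 0-110*, 00-00*, 001-0*, 001-1*, 0010-*, 0011-*, 01-00*, 010-1, 0100-, 011-0*, 1-010*, 1-011*, 1-100*, 10-01*, 10-11*, 100-1*, 1001-*, 101-1*, 1010-*, 11-00*, 11-10*, 110-0*, 1101-*, 111-0*
[col 2] --100, -01-1, -010-, -1-00, -11-0, 0--00, 0-1-0, 001--, 1-01-, 10--1, 11--0
Prime implicants: --100, -01-1, -010-, -1-00, -1011, -11-0, 0--00, 0-1-0, 001--, 010-1, 0100-, 1-01-, 10--1, 11--0
PI chart (minterm → PIs covering it):
  0 | 0--00  (sole → essential)
  4 | --100,-010-,0--00,0-1-0,001--
  5 | -01-1,-010-,001--
  6 | 0-1-0,001--
  7 | -01-1,001--
  8 | -1-00,0--00,0100-
  9 | 010-1,0100-
  11 | -1011,010-1
  12 | --100,-1-00,-11-0,0--00,0-1-0
  14 | -11-0,0-1-0
  17 | 10--1  (sole → essential)
  18 | 1-01-  (sole → essential)
  21 | -01-1,-010-,10--1
  23 | -01-1,10--1
  26 | 1-01-,11--0
  27 | -1011,1-01-
  28 | --100,-1-00,-11-0,11--0
Essential prime implicants: 0--00, 1-01-, 10--1
Petrick residual → -11-0, 001--, 010-1
Minimum SOP uses 6 PIs: bce' + a'd'e' + a'b'c + a'bc'e + ac'd + ab'e

6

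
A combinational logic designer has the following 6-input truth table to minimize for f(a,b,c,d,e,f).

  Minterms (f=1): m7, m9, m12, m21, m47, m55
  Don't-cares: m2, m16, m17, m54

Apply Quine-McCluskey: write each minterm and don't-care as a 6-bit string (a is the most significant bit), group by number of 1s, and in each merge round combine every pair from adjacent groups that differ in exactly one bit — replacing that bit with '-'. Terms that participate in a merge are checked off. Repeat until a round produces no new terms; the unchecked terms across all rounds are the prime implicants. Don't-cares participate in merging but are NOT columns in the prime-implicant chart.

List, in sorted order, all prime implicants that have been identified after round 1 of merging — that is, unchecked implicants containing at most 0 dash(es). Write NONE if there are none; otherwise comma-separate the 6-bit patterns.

000010, 000111, 001001, 001100, 101111

Round 0: 000010 000111 001001 001100 010000✓ 010001✓ 010101✓ 101111 110110✓ 110111✓
Round 1: 010-01 01000- 11011-
PIs = {000010, 000111, 001001, 001100, 010-01, 01000-, 101111, 11011-}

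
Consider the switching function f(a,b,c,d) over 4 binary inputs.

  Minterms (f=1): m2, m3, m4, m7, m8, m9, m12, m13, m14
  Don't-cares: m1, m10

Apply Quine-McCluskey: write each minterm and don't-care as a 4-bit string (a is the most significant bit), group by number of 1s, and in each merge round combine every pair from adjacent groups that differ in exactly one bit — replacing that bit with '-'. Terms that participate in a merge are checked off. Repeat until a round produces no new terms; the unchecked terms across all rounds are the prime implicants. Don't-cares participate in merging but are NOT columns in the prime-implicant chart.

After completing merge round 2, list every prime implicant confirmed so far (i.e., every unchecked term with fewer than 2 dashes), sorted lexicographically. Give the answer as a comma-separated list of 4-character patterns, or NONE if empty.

size-2^0 implicants → 0001(✓)  0010(✓)  0011(✓)  0100(✓)  0111(✓)  1000(✓)  1001(✓)  1010(✓)  1100(✓)  1101(✓)  1110(✓)
size-2^1 implicants → -001  -010  -100  0-11  00-1  001-  1-00(✓)  1-01(✓)  1-10(✓)  10-0(✓)  100-(✓)  11-0(✓)  110-(✓)
size-2^2 implicants → 1--0  1-0-
Unchecked terms (primes): -001, -010, -100, 0-11, 00-1, 001-, 1--0, 1-0-

-001, -010, -100, 0-11, 00-1, 001-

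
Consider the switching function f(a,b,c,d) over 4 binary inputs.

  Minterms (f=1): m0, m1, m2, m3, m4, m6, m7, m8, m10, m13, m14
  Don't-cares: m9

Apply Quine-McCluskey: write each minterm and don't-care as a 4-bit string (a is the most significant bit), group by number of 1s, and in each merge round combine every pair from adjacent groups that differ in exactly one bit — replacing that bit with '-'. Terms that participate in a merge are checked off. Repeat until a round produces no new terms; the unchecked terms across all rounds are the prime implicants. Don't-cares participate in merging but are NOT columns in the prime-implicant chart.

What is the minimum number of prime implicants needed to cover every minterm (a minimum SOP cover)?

[col 0] 0000*, 0001*, 0010*, 0011*, 0100*, 0110*, 0111*, 1000*, 1001*, 1010*, 1101*, 1110*
[col 1] -000*, -001*, -010*, -110*, 0-00*, 0-10*, 0-11*, 00-0*, 00-1*, 000-*, 001-*, 01-0*, 011-*, 1-01, 1-10*, 10-0*, 100-*
[col 2] --10, -0-0, -00-, 0--0, 0-1-, 00--
Prime implicants: --10, -0-0, -00-, 0--0, 0-1-, 00--, 1-01
PI chart (minterm → PIs covering it):
  0 | -0-0,-00-,0--0,00--
  1 | -00-,00--
  2 | --10,-0-0,0--0,0-1-,00--
  3 | 0-1-,00--
  4 | 0--0  (sole → essential)
  6 | --10,0--0,0-1-
  7 | 0-1-  (sole → essential)
  8 | -0-0,-00-
  10 | --10,-0-0
  13 | 1-01  (sole → essential)
  14 | --10  (sole → essential)
Essential prime implicants: --10, 0--0, 0-1-, 1-01
Petrick residual → -00-
Minimum SOP uses 5 PIs: cd' + b'c' + a'd' + a'c + ac'd

5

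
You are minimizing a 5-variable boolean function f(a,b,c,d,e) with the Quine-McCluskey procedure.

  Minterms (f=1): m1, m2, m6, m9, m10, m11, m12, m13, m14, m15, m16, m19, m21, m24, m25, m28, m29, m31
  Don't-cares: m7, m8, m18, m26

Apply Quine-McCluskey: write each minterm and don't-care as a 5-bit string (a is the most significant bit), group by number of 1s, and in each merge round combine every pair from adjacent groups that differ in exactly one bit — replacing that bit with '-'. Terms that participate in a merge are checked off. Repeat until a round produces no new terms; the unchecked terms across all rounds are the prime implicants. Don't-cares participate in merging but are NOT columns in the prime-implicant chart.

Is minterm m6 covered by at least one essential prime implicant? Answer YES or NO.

NO

Round 0: 00001✓ 00010✓ 00110✓ 00111✓ 01000✓ 01001✓ 01010✓ 01011✓ 01100✓ 01101✓ 01110✓ 01111✓ 10000✓ 10010✓ 10011✓ 10101✓ 11000✓ 11001✓ 11010✓ 11100✓ 11101✓ 11111✓
Round 1: -0010✓ -1000✓ -1001✓ -1010✓ -1100✓ -1101✓ -1111✓ 0-001 0-010✓ 0-110✓ 0-111✓ 00-10✓ 0011-✓ 01-00✓ 01-01✓ 01-10✓ 01-11✓ 010-0✓ 010-1✓ 0100-✓ 0101-✓ 011-0✓ 011-1✓ 0110-✓ 0111-✓ 1-000✓ 1-010✓ 1-101 100-0✓ 1001- 11-00✓ 11-01✓ 110-0✓ 1100-✓ 111-1✓ 1110-✓
Round 2: --010 -1-00✓ -1-01✓ -10-0 -100-✓ -11-1 -110-✓ 0--10 0-11- 01--0✓ 01--1✓ 01-0-✓ 01-1-✓ 010--✓ 011--✓ 1-0-0 11-0-✓
Round 3: -1-0- 01---
PIs = {--010, -1-0-, -10-0, -11-1, 0--10, 0-001, 0-11-, 01---, 1-0-0, 1-101, 1001-}
Coverage chart:
  m1: 0-001 ←essential
  m2: --010,0--10
  m6: 0--10,0-11-
  m9: -1-0-,0-001,01---
  m10: --010,-10-0,0--10,01---
  m11: 01--- ←essential
  m12: -1-0-,01---
  m13: -1-0-,-11-1,01---
  m14: 0--10,0-11-,01---
  m15: -11-1,0-11-,01---
  m16: 1-0-0 ←essential
  m19: 1001- ←essential
  m21: 1-101 ←essential
  m24: -1-0-,-10-0,1-0-0
  m25: -1-0- ←essential
  m28: -1-0- ←essential
  m29: -1-0-,-11-1,1-101
  m31: -11-1 ←essential
Essential: -1-0-, -11-1, 0-001, 01---, 1-0-0, 1-101, 1001-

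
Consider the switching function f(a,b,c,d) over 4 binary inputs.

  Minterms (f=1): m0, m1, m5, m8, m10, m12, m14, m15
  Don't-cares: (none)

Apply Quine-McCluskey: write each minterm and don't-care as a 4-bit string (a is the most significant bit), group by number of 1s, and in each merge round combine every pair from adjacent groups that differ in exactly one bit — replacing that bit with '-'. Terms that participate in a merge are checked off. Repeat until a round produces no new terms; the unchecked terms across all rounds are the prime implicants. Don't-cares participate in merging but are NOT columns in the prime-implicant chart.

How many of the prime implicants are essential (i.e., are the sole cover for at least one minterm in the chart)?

3

[col 0] 0000*, 0001*, 0101*, 1000*, 1010*, 1100*, 1110*, 1111*
[col 1] -000, 0-01, 000-, 1-00*, 1-10*, 10-0*, 11-0*, 111-
[col 2] 1--0
Prime implicants: -000, 0-01, 000-, 1--0, 111-
PI chart (minterm → PIs covering it):
  0 | -000,000-
  1 | 0-01,000-
  5 | 0-01  (sole → essential)
  8 | -000,1--0
  10 | 1--0  (sole → essential)
  12 | 1--0  (sole → essential)
  14 | 1--0,111-
  15 | 111-  (sole → essential)
Essential prime implicants: 0-01, 1--0, 111-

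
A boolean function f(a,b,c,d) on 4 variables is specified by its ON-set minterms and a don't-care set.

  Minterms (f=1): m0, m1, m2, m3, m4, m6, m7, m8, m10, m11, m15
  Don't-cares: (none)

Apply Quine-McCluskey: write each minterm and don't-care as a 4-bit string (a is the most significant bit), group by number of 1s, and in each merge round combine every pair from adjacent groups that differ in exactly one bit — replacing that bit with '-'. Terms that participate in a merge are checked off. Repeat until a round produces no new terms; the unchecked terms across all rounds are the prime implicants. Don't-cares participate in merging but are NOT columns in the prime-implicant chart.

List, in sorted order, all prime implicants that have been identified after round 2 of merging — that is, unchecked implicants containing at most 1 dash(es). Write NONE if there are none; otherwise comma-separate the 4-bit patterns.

NONE

Round 0: 0000✓ 0001✓ 0010✓ 0011✓ 0100✓ 0110✓ 0111✓ 1000✓ 1010✓ 1011✓ 1111✓
Round 1: -000✓ -010✓ -011✓ -111✓ 0-00✓ 0-10✓ 0-11✓ 00-0✓ 00-1✓ 000-✓ 001-✓ 01-0✓ 011-✓ 1-11✓ 10-0✓ 101-✓
Round 2: --11 -0-0 -01- 0--0 0-1- 00--
PIs = {--11, -0-0, -01-, 0--0, 0-1-, 00--}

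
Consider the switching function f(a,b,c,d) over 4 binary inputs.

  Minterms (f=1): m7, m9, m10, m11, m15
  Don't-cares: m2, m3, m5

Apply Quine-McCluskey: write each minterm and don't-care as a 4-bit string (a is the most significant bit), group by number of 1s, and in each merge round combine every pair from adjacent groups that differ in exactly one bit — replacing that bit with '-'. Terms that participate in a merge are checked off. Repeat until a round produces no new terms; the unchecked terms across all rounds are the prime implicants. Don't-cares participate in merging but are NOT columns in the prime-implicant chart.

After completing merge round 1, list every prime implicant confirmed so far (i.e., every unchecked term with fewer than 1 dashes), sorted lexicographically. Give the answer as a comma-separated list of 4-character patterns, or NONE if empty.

[col 0] 0010*, 0011*, 0101*, 0111*, 1001*, 1010*, 1011*, 1111*
[col 1] -010*, -011*, -111*, 0-11*, 001-*, 01-1, 1-11*, 10-1, 101-*
[col 2] --11, -01-
Prime implicants: --11, -01-, 01-1, 10-1

NONE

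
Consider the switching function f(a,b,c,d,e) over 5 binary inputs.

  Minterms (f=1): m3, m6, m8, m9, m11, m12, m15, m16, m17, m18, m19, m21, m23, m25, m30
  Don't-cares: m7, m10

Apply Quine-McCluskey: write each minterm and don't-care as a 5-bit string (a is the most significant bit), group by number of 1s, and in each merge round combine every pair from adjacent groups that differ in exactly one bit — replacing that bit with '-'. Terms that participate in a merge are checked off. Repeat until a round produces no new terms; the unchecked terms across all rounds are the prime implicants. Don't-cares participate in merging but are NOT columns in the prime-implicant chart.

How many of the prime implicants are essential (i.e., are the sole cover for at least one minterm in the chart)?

[col 0] 00011*, 00110*, 00111*, 01000*, 01001*, 01010*, 01011*, 01100*, 01111*, 10000*, 10001*, 10010*, 10011*, 10101*, 10111*, 11001*, 11110
[col 1] -0011*, -0111*, -1001, 0-011*, 0-111*, 00-11*, 0011-, 01-00, 01-11*, 010-0*, 010-1*, 0100-*, 0101-*, 1-001, 10-01*, 10-11*, 100-0*, 100-1*, 1000-*, 1001-*, 101-1*
[col 2] -0-11, 0--11, 010--, 10--1, 100--
Prime implicants: -0-11, -1001, 0--11, 0011-, 01-00, 010--, 1-001, 10--1, 100--, 11110
PI chart (minterm → PIs covering it):
  3 | -0-11,0--11
  6 | 0011-  (sole → essential)
  8 | 01-00,010--
  9 | -1001,010--
  11 | 0--11,010--
  12 | 01-00  (sole → essential)
  15 | 0--11  (sole → essential)
  16 | 100--  (sole → essential)
  17 | 1-001,10--1,100--
  18 | 100--  (sole → essential)
  19 | -0-11,10--1,100--
  21 | 10--1  (sole → essential)
  23 | -0-11,10--1
  25 | -1001,1-001
  30 | 11110  (sole → essential)
Essential prime implicants: 0--11, 0011-, 01-00, 10--1, 100--, 11110

6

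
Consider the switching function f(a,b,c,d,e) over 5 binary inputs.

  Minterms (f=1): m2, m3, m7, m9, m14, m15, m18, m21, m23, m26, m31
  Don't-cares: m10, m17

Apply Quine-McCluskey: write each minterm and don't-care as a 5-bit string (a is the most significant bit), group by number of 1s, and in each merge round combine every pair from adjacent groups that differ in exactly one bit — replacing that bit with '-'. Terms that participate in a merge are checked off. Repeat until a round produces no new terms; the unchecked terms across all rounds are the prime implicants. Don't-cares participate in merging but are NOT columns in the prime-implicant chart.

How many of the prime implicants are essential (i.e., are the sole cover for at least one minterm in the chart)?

size-2^0 implicants → 00010(✓)  00011(✓)  00111(✓)  01001  01010(✓)  01110(✓)  01111(✓)  10001(✓)  10010(✓)  10101(✓)  10111(✓)  11010(✓)  11111(✓)
size-2^1 implicants → -0010(✓)  -0111(✓)  -1010(✓)  -1111(✓)  0-010(✓)  0-111(✓)  00-11  0001-  01-10  0111-  1-010(✓)  1-111(✓)  10-01  101-1
size-2^2 implicants → --010  --111
Unchecked terms (primes): --010, --111, 00-11, 0001-, 01-10, 01001, 0111-, 10-01, 101-1
Minterm coverage:
  m2 ⊆ --010,0001-
  m3 ⊆ 00-11,0001-
  m7 ⊆ --111,00-11
  m9 ⊆ 01001 [E]
  m14 ⊆ 01-10,0111-
  m15 ⊆ --111,0111-
  m18 ⊆ --010 [E]
  m21 ⊆ 10-01,101-1
  m23 ⊆ --111,101-1
  m26 ⊆ --010 [E]
  m31 ⊆ --111 [E]
E = {--010, --111, 01001}

3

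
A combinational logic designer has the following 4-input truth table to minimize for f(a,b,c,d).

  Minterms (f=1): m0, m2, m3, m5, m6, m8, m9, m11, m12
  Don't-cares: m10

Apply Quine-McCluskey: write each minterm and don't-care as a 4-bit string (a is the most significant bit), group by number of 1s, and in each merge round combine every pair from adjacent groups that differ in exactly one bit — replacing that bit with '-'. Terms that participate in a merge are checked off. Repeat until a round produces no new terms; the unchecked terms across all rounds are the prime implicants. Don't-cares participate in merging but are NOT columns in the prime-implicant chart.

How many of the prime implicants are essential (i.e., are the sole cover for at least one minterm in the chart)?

[col 0] 0000*, 0010*, 0011*, 0101, 0110*, 1000*, 1001*, 1010*, 1011*, 1100*
[col 1] -000*, -010*, -011*, 0-10, 00-0*, 001-*, 1-00, 10-0*, 10-1*, 100-*, 101-*
[col 2] -0-0, -01-, 10--
Prime implicants: -0-0, -01-, 0-10, 0101, 1-00, 10--
PI chart (minterm → PIs covering it):
  0 | -0-0  (sole → essential)
  2 | -0-0,-01-,0-10
  3 | -01-  (sole → essential)
  5 | 0101  (sole → essential)
  6 | 0-10  (sole → essential)
  8 | -0-0,1-00,10--
  9 | 10--  (sole → essential)
  11 | -01-,10--
  12 | 1-00  (sole → essential)
Essential prime implicants: -0-0, -01-, 0-10, 0101, 1-00, 10--

6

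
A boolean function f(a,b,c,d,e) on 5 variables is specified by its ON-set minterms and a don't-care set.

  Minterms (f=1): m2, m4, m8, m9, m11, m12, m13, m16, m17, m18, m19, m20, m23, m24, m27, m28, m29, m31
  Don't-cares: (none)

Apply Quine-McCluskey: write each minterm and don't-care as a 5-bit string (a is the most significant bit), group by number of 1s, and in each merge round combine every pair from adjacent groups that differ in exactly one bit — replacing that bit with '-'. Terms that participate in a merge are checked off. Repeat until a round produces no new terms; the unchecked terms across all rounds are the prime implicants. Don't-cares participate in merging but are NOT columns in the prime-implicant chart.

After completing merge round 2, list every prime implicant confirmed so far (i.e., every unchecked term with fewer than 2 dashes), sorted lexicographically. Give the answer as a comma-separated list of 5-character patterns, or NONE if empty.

-0010, -1011, 010-1, 111-1

Round 0: 00010✓ 00100✓ 01000✓ 01001✓ 01011✓ 01100✓ 01101✓ 10000✓ 10001✓ 10010✓ 10011✓ 10100✓ 10111✓ 11000✓ 11011✓ 11100✓ 11101✓ 11111✓
Round 1: -0010 -0100✓ -1000✓ -1011 -1100✓ -1101✓ 0-100✓ 01-00✓ 01-01✓ 010-1 0100-✓ 0110-✓ 1-000✓ 1-011✓ 1-100✓ 1-111✓ 10-00✓ 10-11✓ 100-0✓ 100-1✓ 1000-✓ 1001-✓ 11-00✓ 11-11✓ 111-1 1110-✓
Round 2: --100 -1-00 -110- 01-0- 1--00 1--11 100--
PIs = {--100, -0010, -1-00, -1011, -110-, 01-0-, 010-1, 1--00, 1--11, 100--, 111-1}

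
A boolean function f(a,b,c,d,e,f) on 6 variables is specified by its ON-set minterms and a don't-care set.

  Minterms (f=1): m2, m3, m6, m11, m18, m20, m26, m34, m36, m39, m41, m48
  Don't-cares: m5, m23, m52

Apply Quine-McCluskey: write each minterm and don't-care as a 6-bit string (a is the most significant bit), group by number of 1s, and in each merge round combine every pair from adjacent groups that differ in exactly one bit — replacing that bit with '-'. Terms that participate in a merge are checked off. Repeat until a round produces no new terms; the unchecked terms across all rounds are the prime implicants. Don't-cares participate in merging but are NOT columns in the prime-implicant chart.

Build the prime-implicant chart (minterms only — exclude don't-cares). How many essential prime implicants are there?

9

[col 0] 000010*, 000011*, 000101, 000110*, 001011*, 010010*, 010100*, 010111, 011010*, 100010*, 100100*, 100111, 101001, 110000*, 110100*
[col 1] -00010, -10100, 0-0010, 00-011, 000-10, 00001-, 01-010, 1-0100, 110-00
Prime implicants: -00010, -10100, 0-0010, 00-011, 000-10, 00001-, 000101, 01-010, 010111, 1-0100, 100111, 101001, 110-00
PI chart (minterm → PIs covering it):
  2 | -00010,0-0010,000-10,00001-
  3 | 00-011,00001-
  6 | 000-10  (sole → essential)
  11 | 00-011  (sole → essential)
  18 | 0-0010,01-010
  20 | -10100  (sole → essential)
  26 | 01-010  (sole → essential)
  34 | -00010  (sole → essential)
  36 | 1-0100  (sole → essential)
  39 | 100111  (sole → essential)
  41 | 101001  (sole → essential)
  48 | 110-00  (sole → essential)
Essential prime implicants: -00010, -10100, 00-011, 000-10, 01-010, 1-0100, 100111, 101001, 110-00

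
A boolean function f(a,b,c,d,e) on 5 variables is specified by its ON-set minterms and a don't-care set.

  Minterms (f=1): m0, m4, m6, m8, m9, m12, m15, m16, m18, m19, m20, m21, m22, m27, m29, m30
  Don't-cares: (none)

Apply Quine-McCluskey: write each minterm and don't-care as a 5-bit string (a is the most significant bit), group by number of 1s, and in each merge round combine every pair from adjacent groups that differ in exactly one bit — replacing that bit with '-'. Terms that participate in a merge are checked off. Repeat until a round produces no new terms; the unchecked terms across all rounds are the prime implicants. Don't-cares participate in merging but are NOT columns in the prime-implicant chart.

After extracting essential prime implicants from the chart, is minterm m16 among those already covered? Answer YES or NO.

NO

[col 0] 00000*, 00100*, 00110*, 01000*, 01001*, 01100*, 01111, 10000*, 10010*, 10011*, 10100*, 10101*, 10110*, 11011*, 11101*, 11110*
[col 1] -0000*, -0100*, -0110*, 0-000*, 0-100*, 00-00*, 001-0*, 01-00*, 0100-, 1-011, 1-101, 1-110, 10-00*, 10-10*, 100-0*, 1001-, 101-0*, 1010-
[col 2] -0-00, -01-0, 0--00, 10--0
Prime implicants: -0-00, -01-0, 0--00, 0100-, 01111, 1-011, 1-101, 1-110, 10--0, 1001-, 1010-
PI chart (minterm → PIs covering it):
  0 | -0-00,0--00
  4 | -0-00,-01-0,0--00
  6 | -01-0  (sole → essential)
  8 | 0--00,0100-
  9 | 0100-  (sole → essential)
  12 | 0--00  (sole → essential)
  15 | 01111  (sole → essential)
  16 | -0-00,10--0
  18 | 10--0,1001-
  19 | 1-011,1001-
  20 | -0-00,-01-0,10--0,1010-
  21 | 1-101,1010-
  22 | -01-0,1-110,10--0
  27 | 1-011  (sole → essential)
  29 | 1-101  (sole → essential)
  30 | 1-110  (sole → essential)
Essential prime implicants: -01-0, 0--00, 0100-, 01111, 1-011, 1-101, 1-110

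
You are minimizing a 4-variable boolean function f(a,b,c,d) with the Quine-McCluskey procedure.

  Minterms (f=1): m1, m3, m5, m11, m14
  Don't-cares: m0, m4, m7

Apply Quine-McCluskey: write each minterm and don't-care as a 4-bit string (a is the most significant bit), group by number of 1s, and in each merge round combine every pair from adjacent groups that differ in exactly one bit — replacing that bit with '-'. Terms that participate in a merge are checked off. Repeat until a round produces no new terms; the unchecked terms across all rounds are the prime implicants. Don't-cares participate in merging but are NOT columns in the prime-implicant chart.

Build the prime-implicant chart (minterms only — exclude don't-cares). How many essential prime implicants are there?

Round 0: 0000✓ 0001✓ 0011✓ 0100✓ 0101✓ 0111✓ 1011✓ 1110
Round 1: -011 0-00✓ 0-01✓ 0-11✓ 00-1✓ 000-✓ 01-1✓ 010-✓
Round 2: 0--1 0-0-
PIs = {-011, 0--1, 0-0-, 1110}
Coverage chart:
  m1: 0--1,0-0-
  m3: -011,0--1
  m5: 0--1,0-0-
  m11: -011 ←essential
  m14: 1110 ←essential
Essential: -011, 1110

2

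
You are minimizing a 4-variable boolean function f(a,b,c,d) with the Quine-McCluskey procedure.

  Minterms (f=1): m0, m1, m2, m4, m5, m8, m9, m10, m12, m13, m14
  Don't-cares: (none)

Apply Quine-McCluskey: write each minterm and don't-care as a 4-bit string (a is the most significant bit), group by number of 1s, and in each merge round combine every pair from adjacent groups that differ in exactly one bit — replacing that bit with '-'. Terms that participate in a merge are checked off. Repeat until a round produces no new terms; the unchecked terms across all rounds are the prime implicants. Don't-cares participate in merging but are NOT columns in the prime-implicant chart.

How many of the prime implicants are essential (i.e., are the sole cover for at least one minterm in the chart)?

3

[col 0] 0000*, 0001*, 0010*, 0100*, 0101*, 1000*, 1001*, 1010*, 1100*, 1101*, 1110*
[col 1] -000*, -001*, -010*, -100*, -101*, 0-00*, 0-01*, 00-0*, 000-*, 010-*, 1-00*, 1-01*, 1-10*, 10-0*, 100-*, 11-0*, 110-*
[col 2] --00*, --01*, -0-0, -00-*, -10-*, 0-0-*, 1--0, 1-0-*
[col 3] --0-
Prime implicants: --0-, -0-0, 1--0
PI chart (minterm → PIs covering it):
  0 | --0-,-0-0
  1 | --0-  (sole → essential)
  2 | -0-0  (sole → essential)
  4 | --0-  (sole → essential)
  5 | --0-  (sole → essential)
  8 | --0-,-0-0,1--0
  9 | --0-  (sole → essential)
  10 | -0-0,1--0
  12 | --0-,1--0
  13 | --0-  (sole → essential)
  14 | 1--0  (sole → essential)
Essential prime implicants: --0-, -0-0, 1--0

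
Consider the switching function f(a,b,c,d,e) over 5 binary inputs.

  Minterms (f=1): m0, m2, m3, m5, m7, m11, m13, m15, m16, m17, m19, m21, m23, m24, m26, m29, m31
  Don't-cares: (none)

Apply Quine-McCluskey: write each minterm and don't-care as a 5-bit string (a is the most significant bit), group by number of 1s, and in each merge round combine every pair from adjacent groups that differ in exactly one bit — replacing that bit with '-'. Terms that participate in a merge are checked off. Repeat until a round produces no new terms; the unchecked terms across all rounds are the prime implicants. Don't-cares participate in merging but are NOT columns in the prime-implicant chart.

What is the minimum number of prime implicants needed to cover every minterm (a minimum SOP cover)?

Round 0: 00000✓ 00010✓ 00011✓ 00101✓ 00111✓ 01011✓ 01101✓ 01111✓ 10000✓ 10001✓ 10011✓ 10101✓ 10111✓ 11000✓ 11010✓ 11101✓ 11111✓
Round 1: -0000 -0011✓ -0101✓ -0111✓ -1101✓ -1111✓ 0-011✓ 0-101✓ 0-111✓ 00-11✓ 000-0 0001- 001-1✓ 01-11✓ 011-1✓ 1-000 1-101✓ 1-111✓ 10-01✓ 10-11✓ 100-1✓ 1000- 101-1✓ 110-0 111-1✓
Round 2: --101✓ --111✓ -0-11 -01-1✓ -11-1✓ 0--11 0-1-1✓ 1-1-1✓ 10--1
Round 3: --1-1
PIs = {--1-1, -0-11, -0000, 0--11, 000-0, 0001-, 1-000, 10--1, 1000-, 110-0}
Coverage chart:
  m0: -0000,000-0
  m2: 000-0,0001-
  m3: -0-11,0--11,0001-
  m5: --1-1 ←essential
  m7: --1-1,-0-11,0--11
  m11: 0--11 ←essential
  m13: --1-1 ←essential
  m15: --1-1,0--11
  m16: -0000,1-000,1000-
  m17: 10--1,1000-
  m19: -0-11,10--1
  m21: --1-1,10--1
  m23: --1-1,-0-11,10--1
  m24: 1-000,110-0
  m26: 110-0 ←essential
  m29: --1-1 ←essential
  m31: --1-1 ←essential
Essential: --1-1, 0--11, 110-0
Petrick residual → -0-11, 000-0, 1000-
Min cover (6 terms): ce + b'de + a'de + a'b'c'e' + ab'c'd' + abc'e'

6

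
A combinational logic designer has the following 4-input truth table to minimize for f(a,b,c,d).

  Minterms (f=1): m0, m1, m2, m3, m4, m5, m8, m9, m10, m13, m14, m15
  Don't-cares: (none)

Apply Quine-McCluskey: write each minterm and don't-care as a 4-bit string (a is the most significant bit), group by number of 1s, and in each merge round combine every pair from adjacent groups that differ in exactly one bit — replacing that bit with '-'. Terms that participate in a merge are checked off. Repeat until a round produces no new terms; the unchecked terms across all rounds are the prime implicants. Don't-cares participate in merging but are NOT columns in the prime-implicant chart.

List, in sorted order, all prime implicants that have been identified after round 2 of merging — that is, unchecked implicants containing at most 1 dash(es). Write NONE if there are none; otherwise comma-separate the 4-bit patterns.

Round 0: 0000✓ 0001✓ 0010✓ 0011✓ 0100✓ 0101✓ 1000✓ 1001✓ 1010✓ 1101✓ 1110✓ 1111✓
Round 1: -000✓ -001✓ -010✓ -101✓ 0-00✓ 0-01✓ 00-0✓ 00-1✓ 000-✓ 001-✓ 010-✓ 1-01✓ 1-10 10-0✓ 100-✓ 11-1 111-
Round 2: --01 -0-0 -00- 0-0- 00--
PIs = {--01, -0-0, -00-, 0-0-, 00--, 1-10, 11-1, 111-}

1-10, 11-1, 111-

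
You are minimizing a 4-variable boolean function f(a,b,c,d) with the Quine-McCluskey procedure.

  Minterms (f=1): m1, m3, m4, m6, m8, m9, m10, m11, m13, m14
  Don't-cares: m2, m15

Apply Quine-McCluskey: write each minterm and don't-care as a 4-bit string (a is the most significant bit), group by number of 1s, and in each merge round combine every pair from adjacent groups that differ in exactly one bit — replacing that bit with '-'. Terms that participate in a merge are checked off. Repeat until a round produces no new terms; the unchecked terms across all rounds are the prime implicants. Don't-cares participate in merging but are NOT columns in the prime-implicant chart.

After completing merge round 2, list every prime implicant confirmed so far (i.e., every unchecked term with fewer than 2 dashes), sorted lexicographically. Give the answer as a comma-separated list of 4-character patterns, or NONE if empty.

[col 0] 0001*, 0010*, 0011*, 0100*, 0110*, 1000*, 1001*, 1010*, 1011*, 1101*, 1110*, 1111*
[col 1] -001*, -010*, -011*, -110*, 0-10*, 00-1*, 001-*, 01-0, 1-01*, 1-10*, 1-11*, 10-0*, 10-1*, 100-*, 101-*, 11-1*, 111-*
[col 2] --10, -0-1, -01-, 1--1, 1-1-, 10--
Prime implicants: --10, -0-1, -01-, 01-0, 1--1, 1-1-, 10--

01-0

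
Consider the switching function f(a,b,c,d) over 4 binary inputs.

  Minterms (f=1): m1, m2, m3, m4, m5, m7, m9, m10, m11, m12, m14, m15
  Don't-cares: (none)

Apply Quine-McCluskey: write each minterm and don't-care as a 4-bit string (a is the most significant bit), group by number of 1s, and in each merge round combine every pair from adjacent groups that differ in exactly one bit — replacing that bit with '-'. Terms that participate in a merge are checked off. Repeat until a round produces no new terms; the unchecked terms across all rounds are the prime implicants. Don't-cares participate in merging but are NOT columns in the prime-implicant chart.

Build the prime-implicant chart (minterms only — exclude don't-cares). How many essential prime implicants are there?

2

size-2^0 implicants → 0001(✓)  0010(✓)  0011(✓)  0100(✓)  0101(✓)  0111(✓)  1001(✓)  1010(✓)  1011(✓)  1100(✓)  1110(✓)  1111(✓)
size-2^1 implicants → -001(✓)  -010(✓)  -011(✓)  -100  -111(✓)  0-01(✓)  0-11(✓)  00-1(✓)  001-(✓)  01-1(✓)  010-  1-10(✓)  1-11(✓)  10-1(✓)  101-(✓)  11-0  111-(✓)
size-2^2 implicants → --11  -0-1  -01-  0--1  1-1-
Unchecked terms (primes): --11, -0-1, -01-, -100, 0--1, 010-, 1-1-, 11-0
Minterm coverage:
  m1 ⊆ -0-1,0--1
  m2 ⊆ -01- [E]
  m3 ⊆ --11,-0-1,-01-,0--1
  m4 ⊆ -100,010-
  m5 ⊆ 0--1,010-
  m7 ⊆ --11,0--1
  m9 ⊆ -0-1 [E]
  m10 ⊆ -01-,1-1-
  m11 ⊆ --11,-0-1,-01-,1-1-
  m12 ⊆ -100,11-0
  m14 ⊆ 1-1-,11-0
  m15 ⊆ --11,1-1-
E = {-0-1, -01-}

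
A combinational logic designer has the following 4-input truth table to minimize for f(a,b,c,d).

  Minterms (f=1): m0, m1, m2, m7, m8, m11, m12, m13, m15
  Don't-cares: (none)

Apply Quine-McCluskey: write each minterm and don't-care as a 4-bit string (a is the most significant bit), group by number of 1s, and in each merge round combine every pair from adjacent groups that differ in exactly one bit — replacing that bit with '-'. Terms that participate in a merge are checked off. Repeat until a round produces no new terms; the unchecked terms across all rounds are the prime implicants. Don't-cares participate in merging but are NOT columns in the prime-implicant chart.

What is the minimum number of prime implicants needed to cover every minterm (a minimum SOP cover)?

[col 0] 0000*, 0001*, 0010*, 0111*, 1000*, 1011*, 1100*, 1101*, 1111*
[col 1] -000, -111, 00-0, 000-, 1-00, 1-11, 11-1, 110-
Prime implicants: -000, -111, 00-0, 000-, 1-00, 1-11, 11-1, 110-
PI chart (minterm → PIs covering it):
  0 | -000,00-0,000-
  1 | 000-  (sole → essential)
  2 | 00-0  (sole → essential)
  7 | -111  (sole → essential)
  8 | -000,1-00
  11 | 1-11  (sole → essential)
  12 | 1-00,110-
  13 | 11-1,110-
  15 | -111,1-11,11-1
Essential prime implicants: -111, 00-0, 000-, 1-11
Petrick residual → -000, 110-
Minimum SOP uses 6 PIs: b'c'd' + bcd + a'b'd' + a'b'c' + acd + abc'

6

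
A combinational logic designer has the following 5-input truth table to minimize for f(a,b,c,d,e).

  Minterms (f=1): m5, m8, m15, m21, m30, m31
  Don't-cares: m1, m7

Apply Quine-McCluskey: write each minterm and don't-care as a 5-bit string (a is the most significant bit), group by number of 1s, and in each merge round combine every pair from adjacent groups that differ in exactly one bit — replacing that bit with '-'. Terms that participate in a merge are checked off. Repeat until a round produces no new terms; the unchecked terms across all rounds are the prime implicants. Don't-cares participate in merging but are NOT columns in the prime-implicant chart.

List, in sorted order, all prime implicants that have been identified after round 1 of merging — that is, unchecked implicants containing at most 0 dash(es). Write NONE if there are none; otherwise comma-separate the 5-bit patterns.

[col 0] 00001*, 00101*, 00111*, 01000, 01111*, 10101*, 11110*, 11111*
[col 1] -0101, -1111, 0-111, 00-01, 001-1, 1111-
Prime implicants: -0101, -1111, 0-111, 00-01, 001-1, 01000, 1111-

01000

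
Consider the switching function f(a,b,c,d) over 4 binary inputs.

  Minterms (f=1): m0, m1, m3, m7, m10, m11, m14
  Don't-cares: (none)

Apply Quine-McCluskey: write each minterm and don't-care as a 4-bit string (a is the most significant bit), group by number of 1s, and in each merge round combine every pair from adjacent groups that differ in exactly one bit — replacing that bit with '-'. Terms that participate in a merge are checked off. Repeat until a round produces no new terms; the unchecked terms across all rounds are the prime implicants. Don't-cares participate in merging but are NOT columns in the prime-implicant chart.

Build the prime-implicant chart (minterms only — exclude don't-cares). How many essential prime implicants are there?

3

Round 0: 0000✓ 0001✓ 0011✓ 0111✓ 1010✓ 1011✓ 1110✓
Round 1: -011 0-11 00-1 000- 1-10 101-
PIs = {-011, 0-11, 00-1, 000-, 1-10, 101-}
Coverage chart:
  m0: 000- ←essential
  m1: 00-1,000-
  m3: -011,0-11,00-1
  m7: 0-11 ←essential
  m10: 1-10,101-
  m11: -011,101-
  m14: 1-10 ←essential
Essential: 0-11, 000-, 1-10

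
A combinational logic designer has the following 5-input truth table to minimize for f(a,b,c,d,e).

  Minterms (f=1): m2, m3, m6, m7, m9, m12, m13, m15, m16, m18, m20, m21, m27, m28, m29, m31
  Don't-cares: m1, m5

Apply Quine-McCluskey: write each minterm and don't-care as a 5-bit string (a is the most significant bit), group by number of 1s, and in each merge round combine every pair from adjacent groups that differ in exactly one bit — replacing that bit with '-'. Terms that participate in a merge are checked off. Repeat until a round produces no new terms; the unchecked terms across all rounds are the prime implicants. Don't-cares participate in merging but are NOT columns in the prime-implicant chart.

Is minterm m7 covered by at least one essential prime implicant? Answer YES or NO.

YES

[col 0] 00001*, 00010*, 00011*, 00101*, 00110*, 00111*, 01001*, 01100*, 01101*, 01111*, 10000*, 10010*, 10100*, 10101*, 11011*, 11100*, 11101*, 11111*
[col 1] -0010, -0101*, -1100*, -1101*, -1111*, 0-001*, 0-101*, 0-111*, 00-01*, 00-10*, 00-11*, 000-1*, 0001-*, 001-1*, 0011-*, 01-01*, 011-1*, 0110-*, 1-100*, 1-101*, 10-00, 100-0, 1010-*, 11-11, 111-1*, 1110-*
[col 2] --101, -11-1, -110-, 0--01, 0-1-1, 00--1, 00-1-, 1-10-
Prime implicants: --101, -0010, -11-1, -110-, 0--01, 0-1-1, 00--1, 00-1-, 1-10-, 10-00, 100-0, 11-11
PI chart (minterm → PIs covering it):
  2 | -0010,00-1-
  3 | 00--1,00-1-
  6 | 00-1-  (sole → essential)
  7 | 0-1-1,00--1,00-1-
  9 | 0--01  (sole → essential)
  12 | -110-  (sole → essential)
  13 | --101,-11-1,-110-,0--01,0-1-1
  15 | -11-1,0-1-1
  16 | 10-00,100-0
  18 | -0010,100-0
  20 | 1-10-,10-00
  21 | --101,1-10-
  27 | 11-11  (sole → essential)
  28 | -110-,1-10-
  29 | --101,-11-1,-110-,1-10-
  31 | -11-1,11-11
Essential prime implicants: -110-, 0--01, 00-1-, 11-11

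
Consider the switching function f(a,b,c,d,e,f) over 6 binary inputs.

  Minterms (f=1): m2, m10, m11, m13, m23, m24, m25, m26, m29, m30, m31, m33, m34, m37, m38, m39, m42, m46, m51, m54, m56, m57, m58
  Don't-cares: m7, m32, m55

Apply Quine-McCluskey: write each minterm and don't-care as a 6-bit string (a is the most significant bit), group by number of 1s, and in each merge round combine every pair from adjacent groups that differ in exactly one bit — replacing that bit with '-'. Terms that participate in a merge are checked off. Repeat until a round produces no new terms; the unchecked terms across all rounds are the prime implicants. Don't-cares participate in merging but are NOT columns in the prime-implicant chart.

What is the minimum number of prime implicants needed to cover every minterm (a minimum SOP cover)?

[col 0] 000010*, 000111*, 001010*, 001011*, 001101*, 010111*, 011000*, 011001*, 011010*, 011101*, 011110*, 011111*, 100000*, 100001*, 100010*, 100101*, 100110*, 100111*, 101010*, 101110*, 110011*, 110110*, 110111*, 111000*, 111001*, 111010*
[col 1] -00010*, -00111*, -01010*, -10111*, -11000*, -11001*, -11010*, 0-0111*, 0-1010*, 0-1101, 00-010*, 00101-, 01-111, 011-01, 011-10, 0110-0*, 01100-*, 0111-1, 01111-, 1-0110*, 1-0111*, 1-1010*, 10-010*, 10-110*, 100-01, 100-10*, 1000-0, 10000-, 1001-1, 10011-*, 101-10*, 110-11, 11011-*, 1110-0*, 11100-*
[col 2] --0111, --1010, -0-010, -110-0, -1100-, 1-011-, 10--10
Prime implicants: --0111, --1010, -0-010, -110-0, -1100-, 0-1101, 00101-, 01-111, 011-01, 011-10, 0111-1, 01111-, 1-011-, 10--10, 100-01, 1000-0, 10000-, 1001-1, 110-11
PI chart (minterm → PIs covering it):
  2 | -0-010  (sole → essential)
  10 | --1010,-0-010,00101-
  11 | 00101-  (sole → essential)
  13 | 0-1101  (sole → essential)
  23 | --0111,01-111
  24 | -110-0,-1100-
  25 | -1100-,011-01
  26 | --1010,-110-0,011-10
  29 | 0-1101,011-01,0111-1
  30 | 011-10,01111-
  31 | 01-111,0111-1,01111-
  33 | 100-01,10000-
  34 | -0-010,10--10,1000-0
  37 | 100-01,1001-1
  38 | 1-011-,10--10
  39 | --0111,1-011-,1001-1
  42 | --1010,-0-010,10--10
  46 | 10--10  (sole → essential)
  51 | 110-11  (sole → essential)
  54 | 1-011-  (sole → essential)
  56 | -110-0,-1100-
  57 | -1100-  (sole → essential)
  58 | --1010,-110-0
Essential prime implicants: -0-010, -1100-, 0-1101, 00101-, 1-011-, 10--10, 110-11
Petrick residual → --0111, --1010, 01111-, 100-01
Minimum SOP uses 11 PIs: c'def + cd'ef' + b'd'ef' + bcd'e' + a'cde'f + a'b'cd'e + a'bcde + ac'de + ab'ef' + ab'c'e'f + abc'ef

11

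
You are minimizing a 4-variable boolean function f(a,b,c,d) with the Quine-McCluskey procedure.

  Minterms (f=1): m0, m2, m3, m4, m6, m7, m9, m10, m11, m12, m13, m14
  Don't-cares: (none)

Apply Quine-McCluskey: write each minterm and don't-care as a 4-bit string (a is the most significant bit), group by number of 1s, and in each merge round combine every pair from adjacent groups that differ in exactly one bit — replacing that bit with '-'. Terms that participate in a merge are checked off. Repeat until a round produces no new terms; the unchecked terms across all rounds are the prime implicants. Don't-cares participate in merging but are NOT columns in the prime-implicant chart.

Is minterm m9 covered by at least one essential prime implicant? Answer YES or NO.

NO

Round 0: 0000✓ 0010✓ 0011✓ 0100✓ 0110✓ 0111✓ 1001✓ 1010✓ 1011✓ 1100✓ 1101✓ 1110✓
Round 1: -010✓ -011✓ -100✓ -110✓ 0-00✓ 0-10✓ 0-11✓ 00-0✓ 001-✓ 01-0✓ 011-✓ 1-01 1-10✓ 10-1 101-✓ 11-0✓ 110-
Round 2: --10 -01- -1-0 0--0 0-1-
PIs = {--10, -01-, -1-0, 0--0, 0-1-, 1-01, 10-1, 110-}
Coverage chart:
  m0: 0--0 ←essential
  m2: --10,-01-,0--0,0-1-
  m3: -01-,0-1-
  m4: -1-0,0--0
  m6: --10,-1-0,0--0,0-1-
  m7: 0-1- ←essential
  m9: 1-01,10-1
  m10: --10,-01-
  m11: -01-,10-1
  m12: -1-0,110-
  m13: 1-01,110-
  m14: --10,-1-0
Essential: 0--0, 0-1-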